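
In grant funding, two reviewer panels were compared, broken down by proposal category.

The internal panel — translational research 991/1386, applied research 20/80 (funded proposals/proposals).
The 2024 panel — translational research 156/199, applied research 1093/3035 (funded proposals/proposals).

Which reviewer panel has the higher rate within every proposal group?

the 2024 panel

Translational research: the internal panel 991/1386 = 71.5%, the 2024 panel 156/199 = 78.4% → the 2024 panel
Applied research: the internal panel 20/80 = 25.0%, the 2024 panel 1093/3035 = 36.0% → the 2024 panel
The 2024 panel has the higher rate in both groups.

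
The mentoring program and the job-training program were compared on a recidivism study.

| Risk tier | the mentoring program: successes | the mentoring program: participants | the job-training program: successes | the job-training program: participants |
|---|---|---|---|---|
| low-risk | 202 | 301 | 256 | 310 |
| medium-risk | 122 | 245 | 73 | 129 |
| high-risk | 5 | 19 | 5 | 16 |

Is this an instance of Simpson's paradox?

Low-risk: the mentoring program 202/301 = 67.1%, the job-training program 256/310 = 82.6% → the job-training program
Medium-risk: the mentoring program 122/245 = 49.8%, the job-training program 73/129 = 56.6% → the job-training program
High-risk: the mentoring program 5/19 = 26.3%, the job-training program 5/16 = 31.2% → the job-training program
Overall: the mentoring program 329/565 = 58.2%, the job-training program 334/455 = 73.4% → the job-training program
The job-training program wins overall and in every risk group — no reversal.

No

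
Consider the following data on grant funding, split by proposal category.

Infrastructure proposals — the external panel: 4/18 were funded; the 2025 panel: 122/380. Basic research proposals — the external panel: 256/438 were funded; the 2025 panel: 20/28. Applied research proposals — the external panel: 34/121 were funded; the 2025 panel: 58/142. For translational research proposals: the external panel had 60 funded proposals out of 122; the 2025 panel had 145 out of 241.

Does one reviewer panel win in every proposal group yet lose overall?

Yes

Infrastructure: the external panel 4/18 = 22.2%, the 2025 panel 122/380 = 32.1% → the 2025 panel
Basic research: the external panel 256/438 = 58.4%, the 2025 panel 20/28 = 71.4% → the 2025 panel
Applied research: the external panel 34/121 = 28.1%, the 2025 panel 58/142 = 40.8% → the 2025 panel
Translational research: the external panel 60/122 = 49.2%, the 2025 panel 145/241 = 60.2% → the 2025 panel
Overall: the external panel 354/699 = 50.6%, the 2025 panel 345/791 = 43.6% → the external panel
The 2025 panel wins each proposal group but the external panel wins overall — the comparison reverses. The 2025 panel's proposals skew toward infrastructure, which has a lower base rate.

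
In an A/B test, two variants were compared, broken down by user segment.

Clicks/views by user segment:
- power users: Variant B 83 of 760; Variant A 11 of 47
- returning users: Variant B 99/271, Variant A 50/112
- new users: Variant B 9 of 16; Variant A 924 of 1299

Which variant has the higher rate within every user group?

Variant A

Power users: Variant B 83/760 = 10.9%, Variant A 11/47 = 23.4% → Variant A
Returning users: Variant B 99/271 = 36.5%, Variant A 50/112 = 44.6% → Variant A
New users: Variant B 9/16 = 56.2%, Variant A 924/1299 = 71.1% → Variant A
Variant A has the higher rate in all 3 groups.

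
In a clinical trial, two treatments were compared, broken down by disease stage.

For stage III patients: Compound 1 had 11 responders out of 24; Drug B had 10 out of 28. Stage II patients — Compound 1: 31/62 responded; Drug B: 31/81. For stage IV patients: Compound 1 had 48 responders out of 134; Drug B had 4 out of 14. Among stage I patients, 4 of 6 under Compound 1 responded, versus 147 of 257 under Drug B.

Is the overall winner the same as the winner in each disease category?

Stage III: Compound 1 11/24 = 45.8%, Drug B 10/28 = 35.7% → Compound 1
Stage II: Compound 1 31/62 = 50.0%, Drug B 31/81 = 38.3% → Compound 1
Stage IV: Compound 1 48/134 = 35.8%, Drug B 4/14 = 28.6% → Compound 1
Stage I: Compound 1 4/6 = 66.7%, Drug B 147/257 = 57.2% → Compound 1
Overall: Compound 1 94/226 = 41.6%, Drug B 192/380 = 50.5% → Drug B
Compound 1 wins each disease group but Drug B wins overall — the comparison reverses. Compound 1's patients skew toward stage IV, which has a lower base rate.

No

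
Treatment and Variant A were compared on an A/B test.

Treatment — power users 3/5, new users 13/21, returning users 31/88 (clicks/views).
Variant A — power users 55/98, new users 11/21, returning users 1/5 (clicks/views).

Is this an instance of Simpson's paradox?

Yes

Power users: Treatment 3/5 = 60.0%, Variant A 55/98 = 56.1% → Treatment
New users: Treatment 13/21 = 61.9%, Variant A 11/21 = 52.4% → Treatment
Returning users: Treatment 31/88 = 35.2%, Variant A 1/5 = 20.0% → Treatment
Overall: Treatment 47/114 = 41.2%, Variant A 67/124 = 54.0% → Variant A
Treatment wins each user group but Variant A wins overall — the comparison reverses. Treatment's views skew toward returning users, which has a lower base rate.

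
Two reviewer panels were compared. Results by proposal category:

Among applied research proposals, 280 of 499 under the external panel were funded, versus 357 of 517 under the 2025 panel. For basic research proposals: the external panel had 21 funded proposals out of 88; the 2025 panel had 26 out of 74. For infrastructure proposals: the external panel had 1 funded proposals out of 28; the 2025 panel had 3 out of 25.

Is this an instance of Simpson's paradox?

Applied research: the external panel 280/499 = 56.1%, the 2025 panel 357/517 = 69.1% → the 2025 panel
Basic research: the external panel 21/88 = 23.9%, the 2025 panel 26/74 = 35.1% → the 2025 panel
Infrastructure: the external panel 1/28 = 3.6%, the 2025 panel 3/25 = 12.0% → the 2025 panel
Overall: the external panel 302/615 = 49.1%, the 2025 panel 386/616 = 62.7% → the 2025 panel
The 2025 panel wins overall and in every proposal group — no reversal.

No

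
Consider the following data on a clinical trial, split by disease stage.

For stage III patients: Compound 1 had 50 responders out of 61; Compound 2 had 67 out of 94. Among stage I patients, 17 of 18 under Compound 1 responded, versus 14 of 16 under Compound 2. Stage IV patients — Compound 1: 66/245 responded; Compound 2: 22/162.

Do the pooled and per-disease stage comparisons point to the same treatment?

Stage III: Compound 1 50/61 = 82.0%, Compound 2 67/94 = 71.3% → Compound 1
Stage I: Compound 1 17/18 = 94.4%, Compound 2 14/16 = 87.5% → Compound 1
Stage IV: Compound 1 66/245 = 26.9%, Compound 2 22/162 = 13.6% → Compound 1
Overall: Compound 1 133/324 = 41.0%, Compound 2 103/272 = 37.9% → Compound 1
Compound 1 wins overall and in every disease group — no reversal.

Yes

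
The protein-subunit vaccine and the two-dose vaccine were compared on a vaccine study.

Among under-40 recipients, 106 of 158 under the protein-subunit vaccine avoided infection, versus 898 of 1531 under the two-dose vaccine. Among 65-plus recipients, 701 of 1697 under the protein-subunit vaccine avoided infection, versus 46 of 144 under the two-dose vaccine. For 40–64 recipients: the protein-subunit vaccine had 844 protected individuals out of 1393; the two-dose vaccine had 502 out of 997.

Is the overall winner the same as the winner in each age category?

Under-40: the protein-subunit vaccine 106/158 = 67.1%, the two-dose vaccine 898/1531 = 58.7% → the protein-subunit vaccine
65-plus: the protein-subunit vaccine 701/1697 = 41.3%, the two-dose vaccine 46/144 = 31.9% → the protein-subunit vaccine
40–64: the protein-subunit vaccine 844/1393 = 60.6%, the two-dose vaccine 502/997 = 50.4% → the protein-subunit vaccine
Overall: the protein-subunit vaccine 1651/3248 = 50.8%, the two-dose vaccine 1446/2672 = 54.1% → the two-dose vaccine
The protein-subunit vaccine wins each age group but the two-dose vaccine wins overall — the comparison reverses. The protein-subunit vaccine's recipients skew toward 65-plus, which has a lower base rate.

No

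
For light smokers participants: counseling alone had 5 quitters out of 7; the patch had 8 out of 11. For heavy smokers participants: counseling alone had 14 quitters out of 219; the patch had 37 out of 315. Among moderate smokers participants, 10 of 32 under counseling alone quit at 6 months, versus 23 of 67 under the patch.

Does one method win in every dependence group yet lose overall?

No

Light smokers: counseling alone 5/7 = 71.4%, the patch 8/11 = 72.7% → the patch
Heavy smokers: counseling alone 14/219 = 6.4%, the patch 37/315 = 11.7% → the patch
Moderate smokers: counseling alone 10/32 = 31.2%, the patch 23/67 = 34.3% → the patch
Overall: counseling alone 29/258 = 11.2%, the patch 68/393 = 17.3% → the patch
The patch wins overall and in every dependence group — no reversal.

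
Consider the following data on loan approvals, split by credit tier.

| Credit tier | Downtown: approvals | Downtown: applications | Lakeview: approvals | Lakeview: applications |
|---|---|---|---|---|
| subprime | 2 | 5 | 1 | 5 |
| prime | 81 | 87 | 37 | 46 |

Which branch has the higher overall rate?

Subprime: Downtown 2/5 = 40.0%, Lakeview 1/5 = 20.0% → Downtown
Prime: Downtown 81/87 = 93.1%, Lakeview 37/46 = 80.4% → Downtown
Overall: Downtown 83/92 = 90.2%, Lakeview 38/51 = 74.5% → Downtown

Downtown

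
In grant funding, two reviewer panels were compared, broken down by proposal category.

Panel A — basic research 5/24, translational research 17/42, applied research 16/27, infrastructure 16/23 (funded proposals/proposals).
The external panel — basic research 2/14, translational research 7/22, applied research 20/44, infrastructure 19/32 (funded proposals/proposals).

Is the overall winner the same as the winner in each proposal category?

Basic research: Panel A 5/24 = 20.8%, the external panel 2/14 = 14.3% → Panel A
Translational research: Panel A 17/42 = 40.5%, the external panel 7/22 = 31.8% → Panel A
Applied research: Panel A 16/27 = 59.3%, the external panel 20/44 = 45.5% → Panel A
Infrastructure: Panel A 16/23 = 69.6%, the external panel 19/32 = 59.4% → Panel A
Overall: Panel A 54/116 = 46.6%, the external panel 48/112 = 42.9% → Panel A
Panel A wins overall and in every proposal group — no reversal.

Yes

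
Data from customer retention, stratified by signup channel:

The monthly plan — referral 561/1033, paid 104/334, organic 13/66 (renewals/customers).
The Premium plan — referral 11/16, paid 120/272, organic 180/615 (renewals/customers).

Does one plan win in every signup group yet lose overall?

Yes

Referral: the monthly plan 561/1033 = 54.3%, the Premium plan 11/16 = 68.8% → the Premium plan
Paid: the monthly plan 104/334 = 31.1%, the Premium plan 120/272 = 44.1% → the Premium plan
Organic: the monthly plan 13/66 = 19.7%, the Premium plan 180/615 = 29.3% → the Premium plan
Overall: the monthly plan 678/1433 = 47.3%, the Premium plan 311/903 = 34.4% → the monthly plan
The Premium plan wins each signup group but the monthly plan wins overall — the comparison reverses. The Premium plan's customers skew toward organic, which has a lower base rate.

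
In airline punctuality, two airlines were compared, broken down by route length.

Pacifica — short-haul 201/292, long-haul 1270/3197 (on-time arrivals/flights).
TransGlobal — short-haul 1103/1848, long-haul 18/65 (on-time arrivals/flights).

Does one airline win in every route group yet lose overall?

Short-haul: Pacifica 201/292 = 68.8%, TransGlobal 1103/1848 = 59.7% → Pacifica
Long-haul: Pacifica 1270/3197 = 39.7%, TransGlobal 18/65 = 27.7% → Pacifica
Overall: Pacifica 1471/3489 = 42.2%, TransGlobal 1121/1913 = 58.6% → TransGlobal
Pacifica wins each route group but TransGlobal wins overall — the comparison reverses. Pacifica's flights skew toward long-haul, which has a lower base rate.

Yes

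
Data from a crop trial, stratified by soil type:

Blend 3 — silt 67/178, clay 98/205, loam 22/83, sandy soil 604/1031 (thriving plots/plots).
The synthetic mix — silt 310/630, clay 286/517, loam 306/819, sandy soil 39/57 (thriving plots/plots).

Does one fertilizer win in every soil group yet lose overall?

Silt: Blend 3 67/178 = 37.6%, the synthetic mix 310/630 = 49.2% → the synthetic mix
Clay: Blend 3 98/205 = 47.8%, the synthetic mix 286/517 = 55.3% → the synthetic mix
Loam: Blend 3 22/83 = 26.5%, the synthetic mix 306/819 = 37.4% → the synthetic mix
Sandy soil: Blend 3 604/1031 = 58.6%, the synthetic mix 39/57 = 68.4% → the synthetic mix
Overall: Blend 3 791/1497 = 52.8%, the synthetic mix 941/2023 = 46.5% → Blend 3
The synthetic mix wins each soil group but Blend 3 wins overall — the comparison reverses. The synthetic mix's plots skew toward loam, which has a lower base rate.

Yes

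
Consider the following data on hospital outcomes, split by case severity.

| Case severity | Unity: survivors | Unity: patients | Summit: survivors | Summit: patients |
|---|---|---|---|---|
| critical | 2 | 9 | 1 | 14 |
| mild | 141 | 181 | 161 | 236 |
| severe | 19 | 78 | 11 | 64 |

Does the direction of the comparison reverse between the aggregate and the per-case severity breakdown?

No

Critical: Unity 2/9 = 22.2%, Summit 1/14 = 7.1% → Unity
Mild: Unity 141/181 = 77.9%, Summit 161/236 = 68.2% → Unity
Severe: Unity 19/78 = 24.4%, Summit 11/64 = 17.2% → Unity
Overall: Unity 162/268 = 60.4%, Summit 173/314 = 55.1% → Unity
Unity wins overall and in every case group — no reversal.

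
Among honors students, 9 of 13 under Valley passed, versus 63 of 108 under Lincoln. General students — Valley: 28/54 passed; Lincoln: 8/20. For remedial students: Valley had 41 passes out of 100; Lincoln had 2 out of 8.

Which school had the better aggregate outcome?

Lincoln

Honors: Valley 9/13 = 69.2%, Lincoln 63/108 = 58.3% → Valley
General: Valley 28/54 = 51.9%, Lincoln 8/20 = 40.0% → Valley
Remedial: Valley 41/100 = 41.0%, Lincoln 2/8 = 25.0% → Valley
Overall: Valley 78/167 = 46.7%, Lincoln 73/136 = 53.7% → Lincoln
(Valley wins every student group but Lincoln wins overall — Valley's students skew toward the low-rate remedial group.)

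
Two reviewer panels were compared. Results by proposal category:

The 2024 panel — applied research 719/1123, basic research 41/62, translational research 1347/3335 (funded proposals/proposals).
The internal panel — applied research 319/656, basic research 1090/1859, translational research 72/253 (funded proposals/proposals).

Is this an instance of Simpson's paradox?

Yes

Applied research: the 2024 panel 719/1123 = 64.0%, the internal panel 319/656 = 48.6% → the 2024 panel
Basic research: the 2024 panel 41/62 = 66.1%, the internal panel 1090/1859 = 58.6% → the 2024 panel
Translational research: the 2024 panel 1347/3335 = 40.4%, the internal panel 72/253 = 28.5% → the 2024 panel
Overall: the 2024 panel 2107/4520 = 46.6%, the internal panel 1481/2768 = 53.5% → the internal panel
The 2024 panel wins each proposal group but the internal panel wins overall — the comparison reverses. The 2024 panel's proposals skew toward translational research, which has a lower base rate.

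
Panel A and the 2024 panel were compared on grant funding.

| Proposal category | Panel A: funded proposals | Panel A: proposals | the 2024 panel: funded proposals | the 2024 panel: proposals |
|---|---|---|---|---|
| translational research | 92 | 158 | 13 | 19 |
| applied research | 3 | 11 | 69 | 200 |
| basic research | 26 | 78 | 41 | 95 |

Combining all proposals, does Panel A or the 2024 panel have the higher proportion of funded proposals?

Translational research: Panel A 92/158 = 58.2%, the 2024 panel 13/19 = 68.4% → the 2024 panel
Applied research: Panel A 3/11 = 27.3%, the 2024 panel 69/200 = 34.5% → the 2024 panel
Basic research: Panel A 26/78 = 33.3%, the 2024 panel 41/95 = 43.2% → the 2024 panel
Overall: Panel A 121/247 = 49.0%, the 2024 panel 123/314 = 39.2% → Panel A
(The 2024 panel wins every proposal group but Panel A wins overall — the 2024 panel's proposals skew toward the low-rate applied research group.)

Panel A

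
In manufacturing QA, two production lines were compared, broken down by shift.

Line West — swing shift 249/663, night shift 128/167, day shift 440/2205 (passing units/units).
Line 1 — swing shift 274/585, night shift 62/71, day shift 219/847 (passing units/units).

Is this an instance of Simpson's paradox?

No

Swing shift: Line West 249/663 = 37.6%, Line 1 274/585 = 46.8% → Line 1
Night shift: Line West 128/167 = 76.6%, Line 1 62/71 = 87.3% → Line 1
Day shift: Line West 440/2205 = 20.0%, Line 1 219/847 = 25.9% → Line 1
Overall: Line West 817/3035 = 26.9%, Line 1 555/1503 = 36.9% → Line 1
Line 1 wins overall and in every shift group — no reversal.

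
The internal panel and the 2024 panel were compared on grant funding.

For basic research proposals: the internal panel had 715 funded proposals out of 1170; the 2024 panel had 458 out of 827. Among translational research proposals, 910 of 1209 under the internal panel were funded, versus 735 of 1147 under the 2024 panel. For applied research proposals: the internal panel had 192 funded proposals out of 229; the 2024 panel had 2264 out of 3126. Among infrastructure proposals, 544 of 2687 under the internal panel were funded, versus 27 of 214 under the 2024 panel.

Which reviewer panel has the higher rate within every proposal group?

the internal panel

Basic research: the internal panel 715/1170 = 61.1%, the 2024 panel 458/827 = 55.4% → the internal panel
Translational research: the internal panel 910/1209 = 75.3%, the 2024 panel 735/1147 = 64.1% → the internal panel
Applied research: the internal panel 192/229 = 83.8%, the 2024 panel 2264/3126 = 72.4% → the internal panel
Infrastructure: the internal panel 544/2687 = 20.2%, the 2024 panel 27/214 = 12.6% → the internal panel
The internal panel has the higher rate in all 4 groups.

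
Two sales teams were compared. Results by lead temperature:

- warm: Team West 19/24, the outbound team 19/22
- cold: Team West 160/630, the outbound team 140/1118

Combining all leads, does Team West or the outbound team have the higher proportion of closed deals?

Team West

Warm: Team West 19/24 = 79.2%, the outbound team 19/22 = 86.4% → the outbound team
Cold: Team West 160/630 = 25.4%, the outbound team 140/1118 = 12.5% → Team West
Overall: Team West 179/654 = 27.4%, the outbound team 159/1140 = 13.9% → Team West
(Neither sweeps every lead group, but Team West has the higher pooled rate.)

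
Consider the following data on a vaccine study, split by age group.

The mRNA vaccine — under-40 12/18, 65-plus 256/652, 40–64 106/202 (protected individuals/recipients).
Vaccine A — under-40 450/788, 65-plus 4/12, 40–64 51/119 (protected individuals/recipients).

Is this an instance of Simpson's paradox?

Yes

Under-40: the mRNA vaccine 12/18 = 66.7%, Vaccine A 450/788 = 57.1% → the mRNA vaccine
65-plus: the mRNA vaccine 256/652 = 39.3%, Vaccine A 4/12 = 33.3% → the mRNA vaccine
40–64: the mRNA vaccine 106/202 = 52.5%, Vaccine A 51/119 = 42.9% → the mRNA vaccine
Overall: the mRNA vaccine 374/872 = 42.9%, Vaccine A 505/919 = 55.0% → Vaccine A
The mRNA vaccine wins each age group but Vaccine A wins overall — the comparison reverses. The mRNA vaccine's recipients skew toward 65-plus, which has a lower base rate.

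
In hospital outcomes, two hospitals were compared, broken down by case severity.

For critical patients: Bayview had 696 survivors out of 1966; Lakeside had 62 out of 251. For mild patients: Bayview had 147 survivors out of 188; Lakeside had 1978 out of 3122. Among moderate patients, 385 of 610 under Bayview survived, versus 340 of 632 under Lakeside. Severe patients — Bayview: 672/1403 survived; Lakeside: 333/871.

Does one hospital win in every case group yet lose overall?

Critical: Bayview 696/1966 = 35.4%, Lakeside 62/251 = 24.7% → Bayview
Mild: Bayview 147/188 = 78.2%, Lakeside 1978/3122 = 63.4% → Bayview
Moderate: Bayview 385/610 = 63.1%, Lakeside 340/632 = 53.8% → Bayview
Severe: Bayview 672/1403 = 47.9%, Lakeside 333/871 = 38.2% → Bayview
Overall: Bayview 1900/4167 = 45.6%, Lakeside 2713/4876 = 55.6% → Lakeside
Bayview wins each case group but Lakeside wins overall — the comparison reverses. Bayview's patients skew toward critical, which has a lower base rate.

Yes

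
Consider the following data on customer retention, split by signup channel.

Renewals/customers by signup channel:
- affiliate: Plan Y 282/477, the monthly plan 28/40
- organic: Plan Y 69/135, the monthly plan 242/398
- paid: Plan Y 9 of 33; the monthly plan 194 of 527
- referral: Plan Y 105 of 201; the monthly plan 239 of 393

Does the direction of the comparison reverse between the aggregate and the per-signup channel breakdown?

Yes

Affiliate: Plan Y 282/477 = 59.1%, the monthly plan 28/40 = 70.0% → the monthly plan
Organic: Plan Y 69/135 = 51.1%, the monthly plan 242/398 = 60.8% → the monthly plan
Paid: Plan Y 9/33 = 27.3%, the monthly plan 194/527 = 36.8% → the monthly plan
Referral: Plan Y 105/201 = 52.2%, the monthly plan 239/393 = 60.8% → the monthly plan
Overall: Plan Y 465/846 = 55.0%, the monthly plan 703/1358 = 51.8% → Plan Y
The monthly plan wins each signup group but Plan Y wins overall — the comparison reverses. The monthly plan's customers skew toward paid, which has a lower base rate.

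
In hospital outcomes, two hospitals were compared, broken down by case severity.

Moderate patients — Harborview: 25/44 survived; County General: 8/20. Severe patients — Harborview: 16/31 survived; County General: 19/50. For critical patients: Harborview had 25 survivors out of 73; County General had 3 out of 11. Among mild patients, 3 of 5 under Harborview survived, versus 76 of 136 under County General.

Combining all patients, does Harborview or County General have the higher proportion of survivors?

County General

Moderate: Harborview 25/44 = 56.8%, County General 8/20 = 40.0% → Harborview
Severe: Harborview 16/31 = 51.6%, County General 19/50 = 38.0% → Harborview
Critical: Harborview 25/73 = 34.2%, County General 3/11 = 27.3% → Harborview
Mild: Harborview 3/5 = 60.0%, County General 76/136 = 55.9% → Harborview
Overall: Harborview 69/153 = 45.1%, County General 106/217 = 48.8% → County General
(Harborview wins every case group but County General wins overall — Harborview's patients skew toward the low-rate critical group.)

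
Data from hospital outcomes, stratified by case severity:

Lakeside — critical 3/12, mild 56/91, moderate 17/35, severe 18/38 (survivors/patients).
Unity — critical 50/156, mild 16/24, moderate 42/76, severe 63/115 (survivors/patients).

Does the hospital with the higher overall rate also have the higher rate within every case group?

No

Critical: Lakeside 3/12 = 25.0%, Unity 50/156 = 32.1% → Unity
Mild: Lakeside 56/91 = 61.5%, Unity 16/24 = 66.7% → Unity
Moderate: Lakeside 17/35 = 48.6%, Unity 42/76 = 55.3% → Unity
Severe: Lakeside 18/38 = 47.4%, Unity 63/115 = 54.8% → Unity
Overall: Lakeside 94/176 = 53.4%, Unity 171/371 = 46.1% → Lakeside
Unity wins each case group but Lakeside wins overall — the comparison reverses. Unity's patients skew toward critical, which has a lower base rate.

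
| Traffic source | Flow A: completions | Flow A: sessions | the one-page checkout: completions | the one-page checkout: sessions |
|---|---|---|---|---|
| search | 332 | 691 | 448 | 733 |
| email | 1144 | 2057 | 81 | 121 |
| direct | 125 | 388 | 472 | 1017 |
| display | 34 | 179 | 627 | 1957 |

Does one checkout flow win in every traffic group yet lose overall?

Search: Flow A 332/691 = 48.0%, the one-page checkout 448/733 = 61.1% → the one-page checkout
Email: Flow A 1144/2057 = 55.6%, the one-page checkout 81/121 = 66.9% → the one-page checkout
Direct: Flow A 125/388 = 32.2%, the one-page checkout 472/1017 = 46.4% → the one-page checkout
Display: Flow A 34/179 = 19.0%, the one-page checkout 627/1957 = 32.0% → the one-page checkout
Overall: Flow A 1635/3315 = 49.3%, the one-page checkout 1628/3828 = 42.5% → Flow A
The one-page checkout wins each traffic group but Flow A wins overall — the comparison reverses. The one-page checkout's sessions skew toward display, which has a lower base rate.

Yes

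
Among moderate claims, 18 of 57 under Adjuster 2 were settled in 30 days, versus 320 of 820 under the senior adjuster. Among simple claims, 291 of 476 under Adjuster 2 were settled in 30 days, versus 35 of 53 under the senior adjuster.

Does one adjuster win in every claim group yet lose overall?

Moderate: Adjuster 2 18/57 = 31.6%, the senior adjuster 320/820 = 39.0% → the senior adjuster
Simple: Adjuster 2 291/476 = 61.1%, the senior adjuster 35/53 = 66.0% → the senior adjuster
Overall: Adjuster 2 309/533 = 58.0%, the senior adjuster 355/873 = 40.7% → Adjuster 2
The senior adjuster wins each claim group but Adjuster 2 wins overall — the comparison reverses. The senior adjuster's claims skew toward moderate, which has a lower base rate.

Yes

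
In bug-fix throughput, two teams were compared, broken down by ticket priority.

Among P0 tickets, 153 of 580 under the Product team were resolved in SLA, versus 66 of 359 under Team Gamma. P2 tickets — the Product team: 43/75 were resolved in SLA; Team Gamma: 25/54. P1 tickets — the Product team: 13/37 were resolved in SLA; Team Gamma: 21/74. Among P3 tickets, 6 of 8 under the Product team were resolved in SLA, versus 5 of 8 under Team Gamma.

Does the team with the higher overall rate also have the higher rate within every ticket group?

P0: the Product team 153/580 = 26.4%, Team Gamma 66/359 = 18.4% → the Product team
P2: the Product team 43/75 = 57.3%, Team Gamma 25/54 = 46.3% → the Product team
P1: the Product team 13/37 = 35.1%, Team Gamma 21/74 = 28.4% → the Product team
P3: the Product team 6/8 = 75.0%, Team Gamma 5/8 = 62.5% → the Product team
Overall: the Product team 215/700 = 30.7%, Team Gamma 117/495 = 23.6% → the Product team
The Product team wins overall and in every ticket group — no reversal.

Yes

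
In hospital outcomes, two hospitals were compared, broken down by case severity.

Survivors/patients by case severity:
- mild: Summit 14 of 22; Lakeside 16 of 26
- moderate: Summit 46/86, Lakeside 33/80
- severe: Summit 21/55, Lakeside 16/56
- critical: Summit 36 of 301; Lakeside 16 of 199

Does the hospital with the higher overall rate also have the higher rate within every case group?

Yes

Mild: Summit 14/22 = 63.6%, Lakeside 16/26 = 61.5% → Summit
Moderate: Summit 46/86 = 53.5%, Lakeside 33/80 = 41.2% → Summit
Severe: Summit 21/55 = 38.2%, Lakeside 16/56 = 28.6% → Summit
Critical: Summit 36/301 = 12.0%, Lakeside 16/199 = 8.0% → Summit
Overall: Summit 117/464 = 25.2%, Lakeside 81/361 = 22.4% → Summit
Summit wins overall and in every case group — no reversal.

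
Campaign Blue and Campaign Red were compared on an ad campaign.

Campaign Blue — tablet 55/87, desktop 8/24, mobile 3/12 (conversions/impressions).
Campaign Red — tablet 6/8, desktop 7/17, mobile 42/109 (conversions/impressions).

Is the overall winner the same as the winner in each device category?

No

Tablet: Campaign Blue 55/87 = 63.2%, Campaign Red 6/8 = 75.0% → Campaign Red
Desktop: Campaign Blue 8/24 = 33.3%, Campaign Red 7/17 = 41.2% → Campaign Red
Mobile: Campaign Blue 3/12 = 25.0%, Campaign Red 42/109 = 38.5% → Campaign Red
Overall: Campaign Blue 66/123 = 53.7%, Campaign Red 55/134 = 41.0% → Campaign Blue
Campaign Red wins each device group but Campaign Blue wins overall — the comparison reverses. Campaign Red's impressions skew toward mobile, which has a lower base rate.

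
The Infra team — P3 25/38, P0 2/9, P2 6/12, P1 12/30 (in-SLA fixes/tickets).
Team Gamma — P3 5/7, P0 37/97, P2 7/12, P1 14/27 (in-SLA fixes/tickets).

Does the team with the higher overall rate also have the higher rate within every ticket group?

No

P3: the Infra team 25/38 = 65.8%, Team Gamma 5/7 = 71.4% → Team Gamma
P0: the Infra team 2/9 = 22.2%, Team Gamma 37/97 = 38.1% → Team Gamma
P2: the Infra team 6/12 = 50.0%, Team Gamma 7/12 = 58.3% → Team Gamma
P1: the Infra team 12/30 = 40.0%, Team Gamma 14/27 = 51.9% → Team Gamma
Overall: the Infra team 45/89 = 50.6%, Team Gamma 63/143 = 44.1% → the Infra team
Team Gamma wins each ticket group but the Infra team wins overall — the comparison reverses. Team Gamma's tickets skew toward P0, which has a lower base rate.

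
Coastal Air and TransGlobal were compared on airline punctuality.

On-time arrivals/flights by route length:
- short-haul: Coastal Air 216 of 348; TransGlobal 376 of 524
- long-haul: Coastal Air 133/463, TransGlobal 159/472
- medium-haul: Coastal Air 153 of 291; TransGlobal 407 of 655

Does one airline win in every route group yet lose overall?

Short-haul: Coastal Air 216/348 = 62.1%, TransGlobal 376/524 = 71.8% → TransGlobal
Long-haul: Coastal Air 133/463 = 28.7%, TransGlobal 159/472 = 33.7% → TransGlobal
Medium-haul: Coastal Air 153/291 = 52.6%, TransGlobal 407/655 = 62.1% → TransGlobal
Overall: Coastal Air 502/1102 = 45.6%, TransGlobal 942/1651 = 57.1% → TransGlobal
TransGlobal wins overall and in every route group — no reversal.

No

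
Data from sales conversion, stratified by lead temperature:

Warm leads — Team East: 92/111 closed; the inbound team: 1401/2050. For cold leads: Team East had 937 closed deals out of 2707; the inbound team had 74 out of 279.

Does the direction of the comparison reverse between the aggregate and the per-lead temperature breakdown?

Warm: Team East 92/111 = 82.9%, the inbound team 1401/2050 = 68.3% → Team East
Cold: Team East 937/2707 = 34.6%, the inbound team 74/279 = 26.5% → Team East
Overall: Team East 1029/2818 = 36.5%, the inbound team 1475/2329 = 63.3% → the inbound team
Team East wins each lead group but the inbound team wins overall — the comparison reverses. Team East's leads skew toward cold, which has a lower base rate.

Yes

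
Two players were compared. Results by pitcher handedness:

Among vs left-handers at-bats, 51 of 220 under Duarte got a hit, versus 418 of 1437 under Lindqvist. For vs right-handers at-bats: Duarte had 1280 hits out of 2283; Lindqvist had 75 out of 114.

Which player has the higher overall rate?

Vs left-handers: Duarte 51/220 = 23.2%, Lindqvist 418/1437 = 29.1% → Lindqvist
Vs right-handers: Duarte 1280/2283 = 56.1%, Lindqvist 75/114 = 65.8% → Lindqvist
Overall: Duarte 1331/2503 = 53.2%, Lindqvist 493/1551 = 31.8% → Duarte
(Lindqvist wins every pitcher group but Duarte wins overall — Lindqvist's at-bats skew toward the low-rate vs left-handers group.)

Duarte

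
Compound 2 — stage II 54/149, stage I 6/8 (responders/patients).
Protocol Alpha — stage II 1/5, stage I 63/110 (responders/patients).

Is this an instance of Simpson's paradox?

Yes

Stage II: Compound 2 54/149 = 36.2%, Protocol Alpha 1/5 = 20.0% → Compound 2
Stage I: Compound 2 6/8 = 75.0%, Protocol Alpha 63/110 = 57.3% → Compound 2
Overall: Compound 2 60/157 = 38.2%, Protocol Alpha 64/115 = 55.7% → Protocol Alpha
Compound 2 wins each disease group but Protocol Alpha wins overall — the comparison reverses. Compound 2's patients skew toward stage II, which has a lower base rate.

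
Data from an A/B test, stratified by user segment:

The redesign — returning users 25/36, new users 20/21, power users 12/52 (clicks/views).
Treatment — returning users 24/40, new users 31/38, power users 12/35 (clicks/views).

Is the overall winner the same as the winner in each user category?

No

Returning users: the redesign 25/36 = 69.4%, Treatment 24/40 = 60.0% → the redesign
New users: the redesign 20/21 = 95.2%, Treatment 31/38 = 81.6% → the redesign
Power users: the redesign 12/52 = 23.1%, Treatment 12/35 = 34.3% → Treatment
Overall: the redesign 57/109 = 52.3%, Treatment 67/113 = 59.3% → Treatment
Neither sweeps: the redesign wins 2 of 3 groups, Treatment wins 1. Treatment wins overall but not every group — no Simpson reversal.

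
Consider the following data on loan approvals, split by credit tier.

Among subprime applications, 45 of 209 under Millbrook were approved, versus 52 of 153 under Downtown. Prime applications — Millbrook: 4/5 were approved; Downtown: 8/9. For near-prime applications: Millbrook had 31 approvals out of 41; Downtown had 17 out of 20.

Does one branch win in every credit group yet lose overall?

No

Subprime: Millbrook 45/209 = 21.5%, Downtown 52/153 = 34.0% → Downtown
Prime: Millbrook 4/5 = 80.0%, Downtown 8/9 = 88.9% → Downtown
Near-prime: Millbrook 31/41 = 75.6%, Downtown 17/20 = 85.0% → Downtown
Overall: Millbrook 80/255 = 31.4%, Downtown 77/182 = 42.3% → Downtown
Downtown wins overall and in every credit group — no reversal.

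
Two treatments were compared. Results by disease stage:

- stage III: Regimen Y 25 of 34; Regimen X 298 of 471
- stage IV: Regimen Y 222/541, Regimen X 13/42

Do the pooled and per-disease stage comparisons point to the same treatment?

No

Stage III: Regimen Y 25/34 = 73.5%, Regimen X 298/471 = 63.3% → Regimen Y
Stage IV: Regimen Y 222/541 = 41.0%, Regimen X 13/42 = 31.0% → Regimen Y
Overall: Regimen Y 247/575 = 43.0%, Regimen X 311/513 = 60.6% → Regimen X
Regimen Y wins each disease group but Regimen X wins overall — the comparison reverses. Regimen Y's patients skew toward stage IV, which has a lower base rate.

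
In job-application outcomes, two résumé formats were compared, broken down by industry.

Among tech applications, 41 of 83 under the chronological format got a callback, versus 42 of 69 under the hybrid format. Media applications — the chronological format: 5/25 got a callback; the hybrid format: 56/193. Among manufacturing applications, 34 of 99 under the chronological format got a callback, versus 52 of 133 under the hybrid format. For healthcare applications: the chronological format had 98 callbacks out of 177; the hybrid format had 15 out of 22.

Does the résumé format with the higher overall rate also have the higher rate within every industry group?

No

Tech: the chronological format 41/83 = 49.4%, the hybrid format 42/69 = 60.9% → the hybrid format
Media: the chronological format 5/25 = 20.0%, the hybrid format 56/193 = 29.0% → the hybrid format
Manufacturing: the chronological format 34/99 = 34.3%, the hybrid format 52/133 = 39.1% → the hybrid format
Healthcare: the chronological format 98/177 = 55.4%, the hybrid format 15/22 = 68.2% → the hybrid format
Overall: the chronological format 178/384 = 46.4%, the hybrid format 165/417 = 39.6% → the chronological format
The hybrid format wins each industry group but the chronological format wins overall — the comparison reverses. The hybrid format's applications skew toward media, which has a lower base rate.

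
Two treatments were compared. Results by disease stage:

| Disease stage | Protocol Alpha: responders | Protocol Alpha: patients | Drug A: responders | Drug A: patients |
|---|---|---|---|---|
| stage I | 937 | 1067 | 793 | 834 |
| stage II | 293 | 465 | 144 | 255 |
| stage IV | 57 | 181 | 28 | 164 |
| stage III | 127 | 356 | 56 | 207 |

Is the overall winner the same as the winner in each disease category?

No

Stage I: Protocol Alpha 937/1067 = 87.8%, Drug A 793/834 = 95.1% → Drug A
Stage II: Protocol Alpha 293/465 = 63.0%, Drug A 144/255 = 56.5% → Protocol Alpha
Stage IV: Protocol Alpha 57/181 = 31.5%, Drug A 28/164 = 17.1% → Protocol Alpha
Stage III: Protocol Alpha 127/356 = 35.7%, Drug A 56/207 = 27.1% → Protocol Alpha
Overall: Protocol Alpha 1414/2069 = 68.3%, Drug A 1021/1460 = 69.9% → Drug A
Neither sweeps: Protocol Alpha wins 3 of 4 groups, Drug A wins 1. Drug A wins overall but not every group — no Simpson reversal.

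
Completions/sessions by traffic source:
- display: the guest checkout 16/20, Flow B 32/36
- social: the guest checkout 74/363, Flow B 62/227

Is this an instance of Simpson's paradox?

Display: the guest checkout 16/20 = 80.0%, Flow B 32/36 = 88.9% → Flow B
Social: the guest checkout 74/363 = 20.4%, Flow B 62/227 = 27.3% → Flow B
Overall: the guest checkout 90/383 = 23.5%, Flow B 94/263 = 35.7% → Flow B
Flow B wins overall and in every traffic group — no reversal.

No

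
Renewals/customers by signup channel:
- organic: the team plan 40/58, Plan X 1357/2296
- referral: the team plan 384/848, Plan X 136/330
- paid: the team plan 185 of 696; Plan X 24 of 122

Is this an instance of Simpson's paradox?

Organic: the team plan 40/58 = 69.0%, Plan X 1357/2296 = 59.1% → the team plan
Referral: the team plan 384/848 = 45.3%, Plan X 136/330 = 41.2% → the team plan
Paid: the team plan 185/696 = 26.6%, Plan X 24/122 = 19.7% → the team plan
Overall: the team plan 609/1602 = 38.0%, Plan X 1517/2748 = 55.2% → Plan X
The team plan wins each signup group but Plan X wins overall — the comparison reverses. The team plan's customers skew toward paid, which has a lower base rate.

Yes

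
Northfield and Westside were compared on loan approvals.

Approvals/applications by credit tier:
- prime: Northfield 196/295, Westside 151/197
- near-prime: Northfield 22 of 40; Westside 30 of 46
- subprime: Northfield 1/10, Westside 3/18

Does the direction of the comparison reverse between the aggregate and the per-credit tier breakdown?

Prime: Northfield 196/295 = 66.4%, Westside 151/197 = 76.6% → Westside
Near-prime: Northfield 22/40 = 55.0%, Westside 30/46 = 65.2% → Westside
Subprime: Northfield 1/10 = 10.0%, Westside 3/18 = 16.7% → Westside
Overall: Northfield 219/345 = 63.5%, Westside 184/261 = 70.5% → Westside
Westside wins overall and in every credit group — no reversal.

No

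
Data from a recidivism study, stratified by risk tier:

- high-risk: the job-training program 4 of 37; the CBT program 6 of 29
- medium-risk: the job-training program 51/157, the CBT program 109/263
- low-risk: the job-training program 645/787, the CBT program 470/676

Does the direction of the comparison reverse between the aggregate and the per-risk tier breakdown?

No

High-risk: the job-training program 4/37 = 10.8%, the CBT program 6/29 = 20.7% → the CBT program
Medium-risk: the job-training program 51/157 = 32.5%, the CBT program 109/263 = 41.4% → the CBT program
Low-risk: the job-training program 645/787 = 82.0%, the CBT program 470/676 = 69.5% → the job-training program
Overall: the job-training program 700/981 = 71.4%, the CBT program 585/968 = 60.4% → the job-training program
Neither sweeps: the job-training program wins 1 of 3 groups, the CBT program wins 2. The job-training program wins overall but not every group — no Simpson reversal.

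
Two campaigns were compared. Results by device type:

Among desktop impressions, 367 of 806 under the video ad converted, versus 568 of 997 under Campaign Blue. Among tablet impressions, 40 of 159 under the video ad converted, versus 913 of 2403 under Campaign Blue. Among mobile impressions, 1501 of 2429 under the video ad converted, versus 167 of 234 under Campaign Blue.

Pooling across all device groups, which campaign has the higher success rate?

the video ad

Desktop: the video ad 367/806 = 45.5%, Campaign Blue 568/997 = 57.0% → Campaign Blue
Tablet: the video ad 40/159 = 25.2%, Campaign Blue 913/2403 = 38.0% → Campaign Blue
Mobile: the video ad 1501/2429 = 61.8%, Campaign Blue 167/234 = 71.4% → Campaign Blue
Overall: the video ad 1908/3394 = 56.2%, Campaign Blue 1648/3634 = 45.3% → the video ad
(Campaign Blue wins every device group but the video ad wins overall — Campaign Blue's impressions skew toward the low-rate tablet group.)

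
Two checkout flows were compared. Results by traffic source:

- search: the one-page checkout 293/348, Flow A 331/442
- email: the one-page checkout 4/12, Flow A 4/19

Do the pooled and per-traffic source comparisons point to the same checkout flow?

Yes

Search: the one-page checkout 293/348 = 84.2%, Flow A 331/442 = 74.9% → the one-page checkout
Email: the one-page checkout 4/12 = 33.3%, Flow A 4/19 = 21.1% → the one-page checkout
Overall: the one-page checkout 297/360 = 82.5%, Flow A 335/461 = 72.7% → the one-page checkout
The one-page checkout wins overall and in every traffic group — no reversal.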